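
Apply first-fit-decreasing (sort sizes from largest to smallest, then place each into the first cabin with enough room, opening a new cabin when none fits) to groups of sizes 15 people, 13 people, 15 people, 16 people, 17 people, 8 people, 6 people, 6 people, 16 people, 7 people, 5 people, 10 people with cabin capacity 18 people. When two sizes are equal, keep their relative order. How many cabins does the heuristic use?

9

Sorted descending: 17, 16, 16, 15, 15, 13, 10, 8, 7, 6, 6, 5.
  17 → cabin 1 (new)  [load 17/18]
  16 → cabin 2 (new)  [load 16/18]
  16 → cabin 3 (new)  [load 16/18]
  15 → cabin 4 (new)  [load 15/18]
  15 → cabin 5 (new)  [load 15/18]
  13 → cabin 6 (new)  [load 13/18]
  10 → cabin 7 (new)  [load 10/18]
  8 → cabin 7  [load 18/18]
  7 → cabin 8 (new)  [load 7/18]
  6 → cabin 8  [load 13/18]
  6 → cabin 9 (new)  [load 6/18]
  5 → cabin 6  [load 18/18]
9 cabins opened.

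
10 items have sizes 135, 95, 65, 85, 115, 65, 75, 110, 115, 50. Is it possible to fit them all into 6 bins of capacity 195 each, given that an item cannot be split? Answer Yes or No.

Yes

A valid assignment using 5 bins:
  bin 1: 135 + 50 = 185
  bin 2: 115 + 75 = 190
  bin 3: 115 + 65 = 180
  bin 4: 110 + 85 = 195
  bin 5: 95 + 65 = 160
That uses only 5 ≤ 6, so 6 bins are enough.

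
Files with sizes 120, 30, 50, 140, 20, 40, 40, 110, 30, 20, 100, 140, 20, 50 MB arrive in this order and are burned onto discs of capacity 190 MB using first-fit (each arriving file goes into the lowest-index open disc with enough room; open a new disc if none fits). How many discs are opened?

  120 → disc 1 (new)  [load 120/190]
  30 → disc 1  [load 150/190]
  50 → disc 2 (new)  [load 50/190]
  140 → disc 2  [load 190/190]
  20 → disc 1  [load 170/190]
  40 → disc 3 (new)  [load 40/190]
  40 → disc 3  [load 80/190]
  110 → disc 3  [load 190/190]
  30 → disc 4 (new)  [load 30/190]
  20 → disc 1  [load 190/190]
  100 → disc 4  [load 130/190]
  140 → disc 5 (new)  [load 140/190]
  20 → disc 4  [load 150/190]
  50 → disc 5  [load 190/190]
5 discs opened.

5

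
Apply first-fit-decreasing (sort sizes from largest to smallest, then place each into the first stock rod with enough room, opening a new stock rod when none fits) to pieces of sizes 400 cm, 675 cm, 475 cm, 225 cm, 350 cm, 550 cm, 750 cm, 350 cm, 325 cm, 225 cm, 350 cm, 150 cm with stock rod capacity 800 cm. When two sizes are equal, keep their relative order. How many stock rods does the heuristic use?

7

Sorted descending: 750, 675, 550, 475, 400, 350, 350, 350, 325, 225, 225, 150.
  750 → stock rod 1 (new)  [load 750/800]
  675 → stock rod 2 (new)  [load 675/800]
  550 → stock rod 3 (new)  [load 550/800]
  475 → stock rod 4 (new)  [load 475/800]
  400 → stock rod 5 (new)  [load 400/800]
  350 → stock rod 5  [load 750/800]
  350 → stock rod 6 (new)  [load 350/800]
  350 → stock rod 6  [load 700/800]
  325 → stock rod 4  [load 800/800]
  225 → stock rod 3  [load 775/800]
  225 → stock rod 7 (new)  [load 225/800]
  150 → stock rod 7  [load 375/800]
7 stock rods opened.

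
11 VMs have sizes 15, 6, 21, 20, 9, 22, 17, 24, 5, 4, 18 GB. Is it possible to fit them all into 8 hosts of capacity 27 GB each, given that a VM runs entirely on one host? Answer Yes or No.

Yes

A valid assignment using 7 hosts:
  host 1: 24 = 24
  host 2: 22 + 5 = 27
  host 3: 21 + 6 = 27
  host 4: 20 + 4 = 24
  host 5: 18 + 9 = 27
  host 6: 17 = 17
  host 7: 15 = 15
That uses only 7 ≤ 8, so 8 hosts are enough.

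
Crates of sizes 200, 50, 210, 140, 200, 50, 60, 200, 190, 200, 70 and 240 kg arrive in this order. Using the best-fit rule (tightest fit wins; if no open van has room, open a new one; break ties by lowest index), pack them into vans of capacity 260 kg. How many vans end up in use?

8

  200 → van 1 (new)  [load 200/260]
  50 → van 1  [load 250/260]
  210 → van 2 (new)  [load 210/260]
  140 → van 3 (new)  [load 140/260]
  200 → van 4 (new)  [load 200/260]
  50 → van 2  [load 260/260]
  60 → van 4  [load 260/260]
  200 → van 5 (new)  [load 200/260]
  190 → van 6 (new)  [load 190/260]
  200 → van 7 (new)  [load 200/260]
  70 → van 6  [load 260/260]
  240 → van 8 (new)  [load 240/260]
8 vans opened.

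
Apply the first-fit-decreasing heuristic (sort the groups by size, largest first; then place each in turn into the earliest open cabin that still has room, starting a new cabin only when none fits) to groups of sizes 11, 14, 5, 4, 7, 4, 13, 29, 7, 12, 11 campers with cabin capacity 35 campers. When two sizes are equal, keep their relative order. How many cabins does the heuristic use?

4

Sorted descending: 29, 14, 13, 12, 11, 11, 7, 7, 5, 4, 4.
  29 → cabin 1 (new)  [load 29/35]
  14 → cabin 2 (new)  [load 14/35]
  13 → cabin 2  [load 27/35]
  12 → cabin 3 (new)  [load 12/35]
  11 → cabin 3  [load 23/35]
  11 → cabin 3  [load 34/35]
  7 → cabin 2  [load 34/35]
  7 → cabin 4 (new)  [load 7/35]
  5 → cabin 1  [load 34/35]
  4 → cabin 4  [load 11/35]
  4 → cabin 4  [load 15/35]
4 cabins opened.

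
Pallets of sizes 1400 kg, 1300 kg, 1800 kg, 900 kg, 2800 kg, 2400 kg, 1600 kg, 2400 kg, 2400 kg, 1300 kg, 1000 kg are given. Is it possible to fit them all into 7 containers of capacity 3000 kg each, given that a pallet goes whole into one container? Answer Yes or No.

No

Total = 19300 kg; ⌈19300/3000⌉ = 7.
The bound of 7 does not rule out 7, but exhaustive search shows no assignment into 7 containers of capacity 3000 kg exists — the minimum is 8.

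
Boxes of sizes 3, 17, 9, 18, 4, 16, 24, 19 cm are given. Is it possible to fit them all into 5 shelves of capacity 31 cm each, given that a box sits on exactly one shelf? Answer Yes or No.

A valid assignment using 5 shelves:
  shelf 1: 24 + 4 + 3 = 31
  shelf 2: 19 + 9 = 28
  shelf 3: 18 = 18
  shelf 4: 17 = 17
  shelf 5: 16 = 16
Every load is within 31 cm, so 5 shelves suffice.

Yes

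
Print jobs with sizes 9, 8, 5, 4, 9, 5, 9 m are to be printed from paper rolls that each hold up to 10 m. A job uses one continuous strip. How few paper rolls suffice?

6

Total = 9 + 9 + 9 + 8 + 5 + 5 + 4 = 49 m.
Lower bound: ⌈49/10⌉ = 5 paper rolls.
A packing using 6 paper rolls:
  roll 1: 9 = 9
  roll 2: 9 = 9
  roll 3: 9 = 9
  roll 4: 8 = 8
  roll 5: 5 + 5 = 10
  roll 6: 4 = 4
No arrangement into 5 paper rolls stays within capacity, so 6 is optimal.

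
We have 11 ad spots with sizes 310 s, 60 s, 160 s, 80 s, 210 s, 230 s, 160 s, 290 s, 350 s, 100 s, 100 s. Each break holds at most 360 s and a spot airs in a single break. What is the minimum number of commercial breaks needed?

7

Total = 350 + 310 + 290 + 230 + 210 + 160 + 160 + 100 + 100 + 80 + 60 = 2050 s.
Lower bound: ⌈2050/360⌉ = 6 commercial breaks.
A packing using 7 commercial breaks:
  break 1: 350 = 350
  break 2: 310 = 310
  break 3: 290 + 60 = 350
  break 4: 230 + 100 = 330
  break 5: 210 + 100 = 310
  break 6: 160 + 160 = 320
  break 7: 80 = 80
No arrangement into 6 commercial breaks stays within capacity, so 7 is optimal.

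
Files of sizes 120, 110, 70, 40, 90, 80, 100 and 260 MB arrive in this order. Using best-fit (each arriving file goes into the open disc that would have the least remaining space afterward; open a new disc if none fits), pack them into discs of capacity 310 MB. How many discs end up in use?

  120 → disc 1 (new)  [load 120/310]
  110 → disc 1  [load 230/310]
  70 → disc 1  [load 300/310]
  40 → disc 2 (new)  [load 40/310]
  90 → disc 2  [load 130/310]
  80 → disc 2  [load 210/310]
  100 → disc 2  [load 310/310]
  260 → disc 3 (new)  [load 260/310]
3 discs opened.

3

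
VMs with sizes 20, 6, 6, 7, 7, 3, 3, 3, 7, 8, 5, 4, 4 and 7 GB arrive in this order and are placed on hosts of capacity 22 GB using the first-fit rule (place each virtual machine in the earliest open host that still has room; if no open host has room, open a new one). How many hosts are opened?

  20 → host 1 (new)  [load 20/22]
  6 → host 2 (new)  [load 6/22]
  6 → host 2  [load 12/22]
  7 → host 2  [load 19/22]
  7 → host 3 (new)  [load 7/22]
  3 → host 2  [load 22/22]
  3 → host 3  [load 10/22]
  3 → host 3  [load 13/22]
  7 → host 3  [load 20/22]
  8 → host 4 (new)  [load 8/22]
  5 → host 4  [load 13/22]
  4 → host 4  [load 17/22]
  4 → host 4  [load 21/22]
  7 → host 5 (new)  [load 7/22]
5 hosts opened.

5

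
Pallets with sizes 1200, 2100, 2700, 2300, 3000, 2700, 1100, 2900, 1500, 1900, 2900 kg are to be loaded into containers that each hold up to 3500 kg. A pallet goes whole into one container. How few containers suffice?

8

Total = 3000 + 2900 + 2900 + 2700 + 2700 + 2300 + 2100 + 1900 + 1500 + 1200 + 1100 = 24300 kg.
Lower bound: ⌈24300/3500⌉ = 7 containers.
Also, 8 pallets each exceed 1750 kg, and no two of those can share a container, so at least 8 containers are needed.
A packing using 8 containers:
  container 1: 3000 = 3000
  container 2: 2900 = 2900
  container 3: 2900 = 2900
  container 4: 2700 = 2700
  container 5: 2700 = 2700
  container 6: 2300 + 1200 = 3500
  container 7: 2100 + 1100 = 3200
  container 8: 1900 + 1500 = 3400
This matches the lower bound, so 8 is optimal.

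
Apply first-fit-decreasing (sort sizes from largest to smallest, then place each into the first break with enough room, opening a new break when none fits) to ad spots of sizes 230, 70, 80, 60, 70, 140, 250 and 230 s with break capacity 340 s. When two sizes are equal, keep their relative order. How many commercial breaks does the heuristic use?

4

Sorted descending: 250, 230, 230, 140, 80, 70, 70, 60.
  250 → break 1 (new)  [load 250/340]
  230 → break 2 (new)  [load 230/340]
  230 → break 3 (new)  [load 230/340]
  140 → break 4 (new)  [load 140/340]
  80 → break 1  [load 330/340]
  70 → break 2  [load 300/340]
  70 → break 3  [load 300/340]
  60 → break 4  [load 200/340]
4 commercial breaks opened.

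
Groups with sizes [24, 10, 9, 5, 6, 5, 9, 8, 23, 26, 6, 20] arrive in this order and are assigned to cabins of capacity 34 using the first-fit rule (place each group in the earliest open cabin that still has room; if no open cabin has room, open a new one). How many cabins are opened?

5

  24 → cabin 1 (new)  [load 24/34]
  10 → cabin 1  [load 34/34]
  9 → cabin 2 (new)  [load 9/34]
  5 → cabin 2  [load 14/34]
  6 → cabin 2  [load 20/34]
  5 → cabin 2  [load 25/34]
  9 → cabin 2  [load 34/34]
  8 → cabin 3 (new)  [load 8/34]
  23 → cabin 3  [load 31/34]
  26 → cabin 4 (new)  [load 26/34]
  6 → cabin 4  [load 32/34]
  20 → cabin 5 (new)  [load 20/34]
5 cabins opened.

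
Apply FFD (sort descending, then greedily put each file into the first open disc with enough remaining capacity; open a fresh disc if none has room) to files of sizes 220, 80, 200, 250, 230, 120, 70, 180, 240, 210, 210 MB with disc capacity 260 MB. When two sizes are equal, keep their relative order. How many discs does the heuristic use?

9

Sorted descending: 250, 240, 230, 220, 210, 210, 200, 180, 120, 80, 70.
  250 → disc 1 (new)  [load 250/260]
  240 → disc 2 (new)  [load 240/260]
  230 → disc 3 (new)  [load 230/260]
  220 → disc 4 (new)  [load 220/260]
  210 → disc 5 (new)  [load 210/260]
  210 → disc 6 (new)  [load 210/260]
  200 → disc 7 (new)  [load 200/260]
  180 → disc 8 (new)  [load 180/260]
  120 → disc 9 (new)  [load 120/260]
  80 → disc 8  [load 260/260]
  70 → disc 9  [load 190/260]
9 discs opened.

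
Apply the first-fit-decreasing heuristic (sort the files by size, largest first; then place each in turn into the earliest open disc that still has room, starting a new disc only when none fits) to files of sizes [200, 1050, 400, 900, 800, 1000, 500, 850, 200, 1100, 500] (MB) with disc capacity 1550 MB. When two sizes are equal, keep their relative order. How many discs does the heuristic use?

6

Sorted descending: 1100, 1050, 1000, 900, 850, 800, 500, 500, 400, 200, 200.
  1100 → disc 1 (new)  [load 1100/1550]
  1050 → disc 2 (new)  [load 1050/1550]
  1000 → disc 3 (new)  [load 1000/1550]
  900 → disc 4 (new)  [load 900/1550]
  850 → disc 5 (new)  [load 850/1550]
  800 → disc 6 (new)  [load 800/1550]
  500 → disc 2  [load 1550/1550]
  500 → disc 3  [load 1500/1550]
  400 → disc 1  [load 1500/1550]
  200 → disc 4  [load 1100/1550]
  200 → disc 4  [load 1300/1550]
6 discs opened.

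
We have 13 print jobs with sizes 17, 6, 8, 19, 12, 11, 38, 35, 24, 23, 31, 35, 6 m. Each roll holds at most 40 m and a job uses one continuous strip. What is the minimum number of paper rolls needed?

8

Total = 38 + 35 + 35 + 31 + 24 + 23 + 19 + 17 + 12 + 11 + 8 + 6 + 6 = 265 m.
Lower bound: ⌈265/40⌉ = 7 paper rolls.
A packing using 8 paper rolls:
  roll 1: 38 = 38
  roll 2: 35 = 35
  roll 3: 35 = 35
  roll 4: 31 + 8 = 39
  roll 5: 24 + 12 = 36
  roll 6: 23 + 17 = 40
  roll 7: 19 + 11 + 6 = 36
  roll 8: 6 = 6
No arrangement into 7 paper rolls stays within capacity, so 8 is optimal.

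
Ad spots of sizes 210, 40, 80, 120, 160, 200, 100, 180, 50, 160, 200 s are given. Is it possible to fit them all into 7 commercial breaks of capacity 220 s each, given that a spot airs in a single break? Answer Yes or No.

Total = 1500 s; ⌈1500/220⌉ = 7.
The bound of 7 does not rule out 7, but exhaustive search shows no assignment into 7 commercial breaks of capacity 220 s exists — the minimum is 8.

No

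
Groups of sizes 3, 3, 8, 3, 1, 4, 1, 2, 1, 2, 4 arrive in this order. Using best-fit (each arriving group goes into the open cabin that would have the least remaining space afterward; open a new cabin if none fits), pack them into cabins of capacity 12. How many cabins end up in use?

3

  3 → cabin 1 (new)  [load 3/12]
  3 → cabin 1  [load 6/12]
  8 → cabin 2 (new)  [load 8/12]
  3 → cabin 2  [load 11/12]
  1 → cabin 2  [load 12/12]
  4 → cabin 1  [load 10/12]
  1 → cabin 1  [load 11/12]
  2 → cabin 3 (new)  [load 2/12]
  1 → cabin 1  [load 12/12]
  2 → cabin 3  [load 4/12]
  4 → cabin 3  [load 8/12]
3 cabins opened.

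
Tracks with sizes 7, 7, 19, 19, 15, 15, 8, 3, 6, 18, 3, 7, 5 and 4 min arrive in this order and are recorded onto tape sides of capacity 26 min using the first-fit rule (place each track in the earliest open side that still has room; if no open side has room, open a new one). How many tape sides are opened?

  7 → side 1 (new)  [load 7/26]
  7 → side 1  [load 14/26]
  19 → side 2 (new)  [load 19/26]
  19 → side 3 (new)  [load 19/26]
  15 → side 4 (new)  [load 15/26]
  15 → side 5 (new)  [load 15/26]
  8 → side 1  [load 22/26]
  3 → side 1  [load 25/26]
  6 → side 2  [load 25/26]
  18 → side 6 (new)  [load 18/26]
  3 → side 3  [load 22/26]
  7 → side 4  [load 22/26]
  5 → side 5  [load 20/26]
  4 → side 3  [load 26/26]
6 tape sides opened.

6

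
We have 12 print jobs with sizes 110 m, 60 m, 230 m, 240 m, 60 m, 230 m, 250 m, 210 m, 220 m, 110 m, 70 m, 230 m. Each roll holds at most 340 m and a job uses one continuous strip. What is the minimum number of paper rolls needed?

Total = 250 + 240 + 230 + 230 + 230 + 220 + 210 + 110 + 110 + 70 + 60 + 60 = 2020 m.
Lower bound: ⌈2020/340⌉ = 6 paper rolls.
Also, 7 print jobs each exceed 170 m, and no two of those can share a roll, so at least 7 paper rolls are needed.
A packing using 7 paper rolls:
  roll 1: 250 + 70 = 320
  roll 2: 240 + 60 = 300
  roll 3: 230 + 110 = 340
  roll 4: 230 + 110 = 340
  roll 5: 230 + 60 = 290
  roll 6: 220 = 220
  roll 7: 210 = 210
This matches the lower bound, so 7 is optimal.

7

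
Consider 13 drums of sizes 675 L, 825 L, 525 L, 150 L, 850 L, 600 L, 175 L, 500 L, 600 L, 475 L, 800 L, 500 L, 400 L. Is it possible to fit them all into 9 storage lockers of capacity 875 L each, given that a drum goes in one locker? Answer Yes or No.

No

Total = 7075 L; ⌈7075/875⌉ = 9.
10 drums each exceed half the capacity and cannot share a locker, forcing at least 10 storage lockers.
At least 10 storage lockers are required, but only 9 are allowed.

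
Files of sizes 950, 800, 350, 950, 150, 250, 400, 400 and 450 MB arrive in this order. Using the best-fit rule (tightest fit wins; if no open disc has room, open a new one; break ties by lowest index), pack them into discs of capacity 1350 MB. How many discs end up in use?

  950 → disc 1 (new)  [load 950/1350]
  800 → disc 2 (new)  [load 800/1350]
  350 → disc 1  [load 1300/1350]
  950 → disc 3 (new)  [load 950/1350]
  150 → disc 3  [load 1100/1350]
  250 → disc 3  [load 1350/1350]
  400 → disc 2  [load 1200/1350]
  400 → disc 4 (new)  [load 400/1350]
  450 → disc 4  [load 850/1350]
4 discs opened.

4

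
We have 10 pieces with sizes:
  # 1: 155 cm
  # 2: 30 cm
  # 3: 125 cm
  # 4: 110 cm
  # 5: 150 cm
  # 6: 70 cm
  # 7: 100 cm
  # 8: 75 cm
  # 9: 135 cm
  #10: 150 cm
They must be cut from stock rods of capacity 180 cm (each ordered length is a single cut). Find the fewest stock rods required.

7

Total = 155 + 150 + 150 + 135 + 125 + 110 + 100 + 75 + 70 + 30 = 1100 cm.
Lower bound: ⌈1100/180⌉ = 7 stock rods.
A packing using 7 stock rods:
  stock rod 1: 155 = 155
  stock rod 2: 150 + 30 = 180
  stock rod 3: 150 = 150
  stock rod 4: 135 = 135
  stock rod 5: 125 = 125
  stock rod 6: 110 + 70 = 180
  stock rod 7: 100 + 75 = 175
This matches the lower bound, so 7 is optimal.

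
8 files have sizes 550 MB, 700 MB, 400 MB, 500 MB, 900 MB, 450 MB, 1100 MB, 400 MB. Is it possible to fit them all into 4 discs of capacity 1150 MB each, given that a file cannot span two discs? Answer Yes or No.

Total = 5000 MB; ⌈5000/1150⌉ = 5.
At least 5 discs are required, but only 4 are allowed.

No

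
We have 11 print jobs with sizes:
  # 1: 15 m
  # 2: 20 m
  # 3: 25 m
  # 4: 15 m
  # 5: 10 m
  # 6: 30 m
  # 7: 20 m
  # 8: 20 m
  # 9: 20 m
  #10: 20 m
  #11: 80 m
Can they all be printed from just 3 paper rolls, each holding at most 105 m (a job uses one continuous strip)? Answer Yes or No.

A valid assignment using 3 paper rolls:
  roll 1: 80 + 25 = 105
  roll 2: 30 + 20 + 20 + 20 + 15 = 105
  roll 3: 20 + 20 + 15 + 10 = 65
Every load is within 105 m, so 3 paper rolls suffice.

Yes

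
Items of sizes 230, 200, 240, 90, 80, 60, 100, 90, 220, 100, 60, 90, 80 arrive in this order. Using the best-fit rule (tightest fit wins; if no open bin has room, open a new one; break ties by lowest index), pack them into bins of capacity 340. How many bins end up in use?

  230 → bin 1 (new)  [load 230/340]
  200 → bin 2 (new)  [load 200/340]
  240 → bin 3 (new)  [load 240/340]
  90 → bin 3  [load 330/340]
  80 → bin 1  [load 310/340]
  60 → bin 2  [load 260/340]
  100 → bin 4 (new)  [load 100/340]
  90 → bin 4  [load 190/340]
  220 → bin 5 (new)  [load 220/340]
  100 → bin 5  [load 320/340]
  60 → bin 2  [load 320/340]
  90 → bin 4  [load 280/340]
  80 → bin 6 (new)  [load 80/340]
6 bins opened.

6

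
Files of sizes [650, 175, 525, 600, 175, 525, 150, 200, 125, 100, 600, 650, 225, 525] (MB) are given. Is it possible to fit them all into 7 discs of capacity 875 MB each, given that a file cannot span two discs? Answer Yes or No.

A valid assignment using 7 discs:
  disc 1: 650 + 225 = 875
  disc 2: 650 + 200 = 850
  disc 3: 600 + 175 + 100 = 875
  disc 4: 600 + 175 = 775
  disc 5: 525 + 150 + 125 = 800
  disc 6: 525 = 525
  disc 7: 525 = 525
Every load is within 875 MB, so 7 discs suffice.

Yes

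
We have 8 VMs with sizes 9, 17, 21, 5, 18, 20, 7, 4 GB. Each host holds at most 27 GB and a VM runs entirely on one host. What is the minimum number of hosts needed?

4

Total = 21 + 20 + 18 + 17 + 9 + 7 + 5 + 4 = 101 GB.
Lower bound: ⌈101/27⌉ = 4 hosts.
A packing using 4 hosts:
  host 1: 21 + 5 = 26
  host 2: 20 + 7 = 27
  host 3: 18 + 9 = 27
  host 4: 17 + 4 = 21
This matches the lower bound, so 4 is optimal.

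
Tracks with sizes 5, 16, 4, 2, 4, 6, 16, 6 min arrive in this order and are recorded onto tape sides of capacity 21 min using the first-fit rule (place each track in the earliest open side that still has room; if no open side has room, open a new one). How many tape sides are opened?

  5 → side 1 (new)  [load 5/21]
  16 → side 1  [load 21/21]
  4 → side 2 (new)  [load 4/21]
  2 → side 2  [load 6/21]
  4 → side 2  [load 10/21]
  6 → side 2  [load 16/21]
  16 → side 3 (new)  [load 16/21]
  6 → side 4 (new)  [load 6/21]
4 tape sides opened.

4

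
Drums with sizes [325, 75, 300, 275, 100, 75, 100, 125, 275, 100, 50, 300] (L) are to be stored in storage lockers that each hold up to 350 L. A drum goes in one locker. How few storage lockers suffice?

Total = 325 + 300 + 300 + 275 + 275 + 125 + 100 + 100 + 100 + 75 + 75 + 50 = 2100 L.
Lower bound: ⌈2100/350⌉ = 6 storage lockers.
A packing using 7 storage lockers:
  locker 1: 325 = 325
  locker 2: 300 + 50 = 350
  locker 3: 300 = 300
  locker 4: 275 + 75 = 350
  locker 5: 275 + 75 = 350
  locker 6: 125 + 100 + 100 = 325
  locker 7: 100 = 100
No arrangement into 6 storage lockers stays within capacity, so 7 is optimal.

7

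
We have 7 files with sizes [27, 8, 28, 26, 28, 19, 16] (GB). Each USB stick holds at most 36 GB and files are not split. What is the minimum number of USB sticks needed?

Total = 28 + 28 + 27 + 26 + 19 + 16 + 8 = 152 GB.
Lower bound: ⌈152/36⌉ = 5 USB sticks.
A packing using 5 USB sticks:
  USB stick 1: 28 + 8 = 36
  USB stick 2: 28 = 28
  USB stick 3: 27 = 27
  USB stick 4: 26 = 26
  USB stick 5: 19 + 16 = 35
This matches the lower bound, so 5 is optimal.

5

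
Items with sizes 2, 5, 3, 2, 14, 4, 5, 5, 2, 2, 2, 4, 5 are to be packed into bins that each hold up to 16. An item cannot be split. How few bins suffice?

4

Total = 14 + 5 + 5 + 5 + 5 + 4 + 4 + 3 + 2 + 2 + 2 + 2 + 2 = 55.
Lower bound: ⌈55/16⌉ = 4 bins.
A packing using 4 bins:
  bin 1: 14 + 2 = 16
  bin 2: 5 + 5 + 5 = 15
  bin 3: 5 + 4 + 4 + 3 = 16
  bin 4: 2 + 2 + 2 + 2 = 8
This matches the lower bound, so 4 is optimal.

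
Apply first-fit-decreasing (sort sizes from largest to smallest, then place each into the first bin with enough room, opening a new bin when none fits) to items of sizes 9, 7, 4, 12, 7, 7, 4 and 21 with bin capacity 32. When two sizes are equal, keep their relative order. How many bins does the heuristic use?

Sorted descending: 21, 12, 9, 7, 7, 7, 4, 4.
  21 → bin 1 (new)  [load 21/32]
  12 → bin 2 (new)  [load 12/32]
  9 → bin 1  [load 30/32]
  7 → bin 2  [load 19/32]
  7 → bin 2  [load 26/32]
  7 → bin 3 (new)  [load 7/32]
  4 → bin 2  [load 30/32]
  4 → bin 3  [load 11/32]
3 bins opened.

3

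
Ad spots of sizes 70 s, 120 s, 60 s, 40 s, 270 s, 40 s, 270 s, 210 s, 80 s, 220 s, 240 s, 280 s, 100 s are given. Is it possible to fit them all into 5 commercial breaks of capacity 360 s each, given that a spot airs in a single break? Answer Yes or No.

Total = 2000 s; ⌈2000/360⌉ = 6.
At least 6 commercial breaks are required, but only 5 are allowed.

No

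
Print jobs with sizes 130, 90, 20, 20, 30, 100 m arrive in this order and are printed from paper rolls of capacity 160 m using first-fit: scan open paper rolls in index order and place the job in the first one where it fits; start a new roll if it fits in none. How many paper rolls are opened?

3

  130 → roll 1 (new)  [load 130/160]
  90 → roll 2 (new)  [load 90/160]
  20 → roll 1  [load 150/160]
  20 → roll 2  [load 110/160]
  30 → roll 2  [load 140/160]
  100 → roll 3 (new)  [load 100/160]
3 paper rolls opened.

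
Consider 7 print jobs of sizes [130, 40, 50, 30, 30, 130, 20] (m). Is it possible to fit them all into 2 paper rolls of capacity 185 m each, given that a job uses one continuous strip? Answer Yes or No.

No

Total = 430 m; ⌈430/185⌉ = 3.
At least 3 paper rolls are required, but only 2 are allowed.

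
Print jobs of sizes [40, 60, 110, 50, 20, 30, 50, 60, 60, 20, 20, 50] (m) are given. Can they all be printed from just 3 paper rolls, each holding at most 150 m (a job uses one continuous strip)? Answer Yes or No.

No

Total = 570 m; ⌈570/150⌉ = 4.
At least 4 paper rolls are required, but only 3 are allowed.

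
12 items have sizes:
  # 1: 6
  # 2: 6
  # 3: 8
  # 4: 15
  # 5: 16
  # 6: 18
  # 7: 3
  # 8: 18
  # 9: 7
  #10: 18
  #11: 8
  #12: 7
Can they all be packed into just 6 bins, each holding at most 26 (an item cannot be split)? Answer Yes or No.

A valid assignment using 6 bins:
  bin 1: 18 + 8 = 26
  bin 2: 18 + 8 = 26
  bin 3: 18 + 7 = 25
  bin 4: 16 + 7 + 3 = 26
  bin 5: 15 + 6 = 21
  bin 6: 6 = 6
Every load is within 26, so 6 bins suffice.

Yes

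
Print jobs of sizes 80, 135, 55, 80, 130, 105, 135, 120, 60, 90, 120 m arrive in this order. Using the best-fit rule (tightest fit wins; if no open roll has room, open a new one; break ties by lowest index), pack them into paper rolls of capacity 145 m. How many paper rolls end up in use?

  80 → roll 1 (new)  [load 80/145]
  135 → roll 2 (new)  [load 135/145]
  55 → roll 1  [load 135/145]
  80 → roll 3 (new)  [load 80/145]
  130 → roll 4 (new)  [load 130/145]
  105 → roll 5 (new)  [load 105/145]
  135 → roll 6 (new)  [load 135/145]
  120 → roll 7 (new)  [load 120/145]
  60 → roll 3  [load 140/145]
  90 → roll 8 (new)  [load 90/145]
  120 → roll 9 (new)  [load 120/145]
9 paper rolls opened.

9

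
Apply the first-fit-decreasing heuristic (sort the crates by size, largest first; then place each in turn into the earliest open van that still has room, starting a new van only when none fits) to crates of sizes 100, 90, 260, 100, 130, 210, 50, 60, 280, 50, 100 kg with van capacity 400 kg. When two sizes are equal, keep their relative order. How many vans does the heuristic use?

4

Sorted descending: 280, 260, 210, 130, 100, 100, 100, 90, 60, 50, 50.
  280 → van 1 (new)  [load 280/400]
  260 → van 2 (new)  [load 260/400]
  210 → van 3 (new)  [load 210/400]
  130 → van 2  [load 390/400]
  100 → van 1  [load 380/400]
  100 → van 3  [load 310/400]
  100 → van 4 (new)  [load 100/400]
  90 → van 3  [load 400/400]
  60 → van 4  [load 160/400]
  50 → van 4  [load 210/400]
  50 → van 4  [load 260/400]
4 vans opened.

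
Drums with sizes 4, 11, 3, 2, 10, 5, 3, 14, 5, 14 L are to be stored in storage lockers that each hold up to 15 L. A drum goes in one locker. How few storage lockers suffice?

Total = 14 + 14 + 11 + 10 + 5 + 5 + 4 + 3 + 3 + 2 = 71 L.
Lower bound: ⌈71/15⌉ = 5 storage lockers.
A packing using 5 storage lockers:
  locker 1: 14 = 14
  locker 2: 14 = 14
  locker 3: 11 + 4 = 15
  locker 4: 10 + 5 = 15
  locker 5: 5 + 3 + 3 + 2 = 13
This matches the lower bound, so 5 is optimal.

5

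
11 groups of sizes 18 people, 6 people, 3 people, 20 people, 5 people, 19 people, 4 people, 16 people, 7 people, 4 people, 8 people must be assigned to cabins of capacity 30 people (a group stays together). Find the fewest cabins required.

Total = 20 + 19 + 18 + 16 + 8 + 7 + 6 + 5 + 4 + 4 + 3 = 110 people.
Lower bound: ⌈110/30⌉ = 4 cabins.
A packing using 4 cabins:
  cabin 1: 20 + 8 = 28
  cabin 2: 19 + 7 + 4 = 30
  cabin 3: 18 + 6 + 5 = 29
  cabin 4: 16 + 4 + 3 = 23
This matches the lower bound, so 4 is optimal.

4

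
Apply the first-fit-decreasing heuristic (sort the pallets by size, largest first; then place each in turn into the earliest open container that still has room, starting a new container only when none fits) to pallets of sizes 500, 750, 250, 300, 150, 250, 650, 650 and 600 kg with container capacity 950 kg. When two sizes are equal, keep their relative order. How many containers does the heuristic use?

5

Sorted descending: 750, 650, 650, 600, 500, 300, 250, 250, 150.
  750 → container 1 (new)  [load 750/950]
  650 → container 2 (new)  [load 650/950]
  650 → container 3 (new)  [load 650/950]
  600 → container 4 (new)  [load 600/950]
  500 → container 5 (new)  [load 500/950]
  300 → container 2  [load 950/950]
  250 → container 3  [load 900/950]
  250 → container 4  [load 850/950]
  150 → container 1  [load 900/950]
5 containers opened.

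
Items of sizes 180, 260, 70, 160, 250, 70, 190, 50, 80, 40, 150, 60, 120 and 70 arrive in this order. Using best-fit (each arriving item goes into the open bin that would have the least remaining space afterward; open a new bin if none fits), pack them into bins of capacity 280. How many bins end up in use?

  180 → bin 1 (new)  [load 180/280]
  260 → bin 2 (new)  [load 260/280]
  70 → bin 1  [load 250/280]
  160 → bin 3 (new)  [load 160/280]
  250 → bin 4 (new)  [load 250/280]
  70 → bin 3  [load 230/280]
  190 → bin 5 (new)  [load 190/280]
  50 → bin 3  [load 280/280]
  80 → bin 5  [load 270/280]
  40 → bin 6 (new)  [load 40/280]
  150 → bin 6  [load 190/280]
  60 → bin 6  [load 250/280]
  120 → bin 7 (new)  [load 120/280]
  70 → bin 7  [load 190/280]
7 bins opened.

7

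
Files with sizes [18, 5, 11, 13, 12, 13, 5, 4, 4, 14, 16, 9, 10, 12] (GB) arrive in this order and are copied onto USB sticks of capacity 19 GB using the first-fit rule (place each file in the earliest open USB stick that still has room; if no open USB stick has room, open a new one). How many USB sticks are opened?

9

  18 → USB stick 1 (new)  [load 18/19]
  5 → USB stick 2 (new)  [load 5/19]
  11 → USB stick 2  [load 16/19]
  13 → USB stick 3 (new)  [load 13/19]
  12 → USB stick 4 (new)  [load 12/19]
  13 → USB stick 5 (new)  [load 13/19]
  5 → USB stick 3  [load 18/19]
  4 → USB stick 4  [load 16/19]
  4 → USB stick 5  [load 17/19]
  14 → USB stick 6 (new)  [load 14/19]
  16 → USB stick 7 (new)  [load 16/19]
  9 → USB stick 8 (new)  [load 9/19]
  10 → USB stick 8  [load 19/19]
  12 → USB stick 9 (new)  [load 12/19]
9 USB sticks opened.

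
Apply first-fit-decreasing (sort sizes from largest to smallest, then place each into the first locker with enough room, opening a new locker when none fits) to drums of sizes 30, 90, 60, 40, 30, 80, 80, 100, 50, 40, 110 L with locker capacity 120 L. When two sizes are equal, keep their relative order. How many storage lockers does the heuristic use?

7

Sorted descending: 110, 100, 90, 80, 80, 60, 50, 40, 40, 30, 30.
  110 → locker 1 (new)  [load 110/120]
  100 → locker 2 (new)  [load 100/120]
  90 → locker 3 (new)  [load 90/120]
  80 → locker 4 (new)  [load 80/120]
  80 → locker 5 (new)  [load 80/120]
  60 → locker 6 (new)  [load 60/120]
  50 → locker 6  [load 110/120]
  40 → locker 4  [load 120/120]
  40 → locker 5  [load 120/120]
  30 → locker 3  [load 120/120]
  30 → locker 7 (new)  [load 30/120]
7 storage lockers opened.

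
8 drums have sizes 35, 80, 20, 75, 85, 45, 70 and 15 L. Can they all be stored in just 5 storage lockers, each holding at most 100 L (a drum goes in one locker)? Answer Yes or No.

A valid assignment using 5 storage lockers:
  locker 1: 85 + 15 = 100
  locker 2: 80 + 20 = 100
  locker 3: 75 = 75
  locker 4: 70 = 70
  locker 5: 45 + 35 = 80
Every load is within 100 L, so 5 storage lockers suffice.

Yes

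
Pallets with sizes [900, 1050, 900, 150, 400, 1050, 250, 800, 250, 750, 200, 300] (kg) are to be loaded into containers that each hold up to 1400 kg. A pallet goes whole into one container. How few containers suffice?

Total = 1050 + 1050 + 900 + 900 + 800 + 750 + 400 + 300 + 250 + 250 + 200 + 150 = 7000 kg.
Lower bound: ⌈7000/1400⌉ = 5 containers.
Also, 6 pallets each exceed 700 kg, and no two of those can share a container, so at least 6 containers are needed.
A packing using 6 containers:
  container 1: 1050 + 300 = 1350
  container 2: 1050 + 250 = 1300
  container 3: 900 + 400 = 1300
  container 4: 900 + 250 + 200 = 1350
  container 5: 800 + 150 = 950
  container 6: 750 = 750
This matches the lower bound, so 6 is optimal.

6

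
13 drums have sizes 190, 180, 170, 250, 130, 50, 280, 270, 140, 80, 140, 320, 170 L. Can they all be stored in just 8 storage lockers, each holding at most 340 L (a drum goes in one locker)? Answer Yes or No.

A valid assignment using 8 storage lockers:
  locker 1: 320 = 320
  locker 2: 280 + 50 = 330
  locker 3: 270 = 270
  locker 4: 250 + 80 = 330
  locker 5: 190 + 140 = 330
  locker 6: 180 + 140 = 320
  locker 7: 170 + 170 = 340
  locker 8: 130 = 130
Every load is within 340 L, so 8 storage lockers suffice.

Yes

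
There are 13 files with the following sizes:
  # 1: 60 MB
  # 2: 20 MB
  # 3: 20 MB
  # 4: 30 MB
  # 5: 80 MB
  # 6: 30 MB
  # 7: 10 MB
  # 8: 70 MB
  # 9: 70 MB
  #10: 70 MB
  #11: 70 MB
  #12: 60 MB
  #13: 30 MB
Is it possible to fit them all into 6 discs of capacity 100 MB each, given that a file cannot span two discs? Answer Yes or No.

No

Total = 620 MB; ⌈620/100⌉ = 7.
At least 7 discs are required, but only 6 are allowed.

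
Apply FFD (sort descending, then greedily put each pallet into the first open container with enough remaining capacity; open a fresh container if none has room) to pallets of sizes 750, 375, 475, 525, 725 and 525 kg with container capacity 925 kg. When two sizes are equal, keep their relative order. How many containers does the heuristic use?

5

Sorted descending: 750, 725, 525, 525, 475, 375.
  750 → container 1 (new)  [load 750/925]
  725 → container 2 (new)  [load 725/925]
  525 → container 3 (new)  [load 525/925]
  525 → container 4 (new)  [load 525/925]
  475 → container 5 (new)  [load 475/925]
  375 → container 3  [load 900/925]
5 containers opened.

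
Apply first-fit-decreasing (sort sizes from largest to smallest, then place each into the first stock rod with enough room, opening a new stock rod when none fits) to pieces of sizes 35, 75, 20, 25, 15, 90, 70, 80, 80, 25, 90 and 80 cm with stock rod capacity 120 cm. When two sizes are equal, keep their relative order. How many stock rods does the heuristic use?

Sorted descending: 90, 90, 80, 80, 80, 75, 70, 35, 25, 25, 20, 15.
  90 → stock rod 1 (new)  [load 90/120]
  90 → stock rod 2 (new)  [load 90/120]
  80 → stock rod 3 (new)  [load 80/120]
  80 → stock rod 4 (new)  [load 80/120]
  80 → stock rod 5 (new)  [load 80/120]
  75 → stock rod 6 (new)  [load 75/120]
  70 → stock rod 7 (new)  [load 70/120]
  35 → stock rod 3  [load 115/120]
  25 → stock rod 1  [load 115/120]
  25 → stock rod 2  [load 115/120]
  20 → stock rod 4  [load 100/120]
  15 → stock rod 4  [load 115/120]
7 stock rods opened.

7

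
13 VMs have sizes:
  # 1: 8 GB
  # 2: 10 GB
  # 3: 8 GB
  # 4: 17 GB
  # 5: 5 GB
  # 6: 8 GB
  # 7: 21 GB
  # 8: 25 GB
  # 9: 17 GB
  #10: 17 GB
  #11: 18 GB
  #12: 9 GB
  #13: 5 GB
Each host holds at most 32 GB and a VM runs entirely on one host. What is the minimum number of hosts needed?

Total = 25 + 21 + 18 + 17 + 17 + 17 + 10 + 9 + 8 + 8 + 8 + 5 + 5 = 168 GB.
Lower bound: ⌈168/32⌉ = 6 hosts.
A packing using 6 hosts:
  host 1: 25 + 5 = 30
  host 2: 21 + 10 = 31
  host 3: 18 + 9 + 5 = 32
  host 4: 17 + 8 = 25
  host 5: 17 + 8 = 25
  host 6: 17 + 8 = 25
This matches the lower bound, so 6 is optimal.

6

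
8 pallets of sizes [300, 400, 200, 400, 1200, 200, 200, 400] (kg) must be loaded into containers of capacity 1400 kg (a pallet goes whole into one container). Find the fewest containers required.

3

Total = 1200 + 400 + 400 + 400 + 300 + 200 + 200 + 200 = 3300 kg.
Lower bound: ⌈3300/1400⌉ = 3 containers.
A packing using 3 containers:
  container 1: 1200 + 200 = 1400
  container 2: 400 + 400 + 400 + 200 = 1400
  container 3: 300 + 200 = 500
This matches the lower bound, so 3 is optimal.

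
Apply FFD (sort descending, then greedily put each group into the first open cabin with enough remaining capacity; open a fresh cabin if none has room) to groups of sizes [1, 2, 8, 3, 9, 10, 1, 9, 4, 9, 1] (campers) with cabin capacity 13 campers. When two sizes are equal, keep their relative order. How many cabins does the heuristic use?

5

Sorted descending: 10, 9, 9, 9, 8, 4, 3, 2, 1, 1, 1.
  10 → cabin 1 (new)  [load 10/13]
  9 → cabin 2 (new)  [load 9/13]
  9 → cabin 3 (new)  [load 9/13]
  9 → cabin 4 (new)  [load 9/13]
  8 → cabin 5 (new)  [load 8/13]
  4 → cabin 2  [load 13/13]
  3 → cabin 1  [load 13/13]
  2 → cabin 3  [load 11/13]
  1 → cabin 3  [load 12/13]
  1 → cabin 3  [load 13/13]
  1 → cabin 4  [load 10/13]
5 cabins opened.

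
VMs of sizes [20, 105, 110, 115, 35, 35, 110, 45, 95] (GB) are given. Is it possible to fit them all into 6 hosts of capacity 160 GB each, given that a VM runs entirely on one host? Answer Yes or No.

Yes

A valid assignment using 5 hosts:
  host 1: 115 + 45 = 160
  host 2: 110 + 35 = 145
  host 3: 110 + 35 = 145
  host 4: 105 + 20 = 125
  host 5: 95 = 95
That uses only 5 ≤ 6, so 6 hosts are enough.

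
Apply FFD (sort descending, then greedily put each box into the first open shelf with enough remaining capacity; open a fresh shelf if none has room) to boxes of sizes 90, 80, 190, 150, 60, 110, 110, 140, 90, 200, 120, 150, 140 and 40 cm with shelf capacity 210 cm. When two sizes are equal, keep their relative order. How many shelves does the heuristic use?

Sorted descending: 200, 190, 150, 150, 140, 140, 120, 110, 110, 90, 90, 80, 60, 40.
  200 → shelf 1 (new)  [load 200/210]
  190 → shelf 2 (new)  [load 190/210]
  150 → shelf 3 (new)  [load 150/210]
  150 → shelf 4 (new)  [load 150/210]
  140 → shelf 5 (new)  [load 140/210]
  140 → shelf 6 (new)  [load 140/210]
  120 → shelf 7 (new)  [load 120/210]
  110 → shelf 8 (new)  [load 110/210]
  110 → shelf 9 (new)  [load 110/210]
  90 → shelf 7  [load 210/210]
  90 → shelf 8  [load 200/210]
  80 → shelf 9  [load 190/210]
  60 → shelf 3  [load 210/210]
  40 → shelf 4  [load 190/210]
9 shelves opened.

9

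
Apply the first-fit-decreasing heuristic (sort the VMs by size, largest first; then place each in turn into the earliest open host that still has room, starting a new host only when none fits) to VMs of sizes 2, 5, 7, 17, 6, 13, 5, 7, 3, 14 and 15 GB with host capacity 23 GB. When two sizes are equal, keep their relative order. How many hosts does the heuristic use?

5

Sorted descending: 17, 15, 14, 13, 7, 7, 6, 5, 5, 3, 2.
  17 → host 1 (new)  [load 17/23]
  15 → host 2 (new)  [load 15/23]
  14 → host 3 (new)  [load 14/23]
  13 → host 4 (new)  [load 13/23]
  7 → host 2  [load 22/23]
  7 → host 3  [load 21/23]
  6 → host 1  [load 23/23]
  5 → host 4  [load 18/23]
  5 → host 4  [load 23/23]
  3 → host 5 (new)  [load 3/23]
  2 → host 3  [load 23/23]
5 hosts opened.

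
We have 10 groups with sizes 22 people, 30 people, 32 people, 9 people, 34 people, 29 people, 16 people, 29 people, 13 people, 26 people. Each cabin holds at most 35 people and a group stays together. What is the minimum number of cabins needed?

Total = 34 + 32 + 30 + 29 + 29 + 26 + 22 + 16 + 13 + 9 = 240 people.
Lower bound: ⌈240/35⌉ = 7 cabins.
A packing using 8 cabins:
  cabin 1: 34 = 34
  cabin 2: 32 = 32
  cabin 3: 30 = 30
  cabin 4: 29 = 29
  cabin 5: 29 = 29
  cabin 6: 26 + 9 = 35
  cabin 7: 22 + 13 = 35
  cabin 8: 16 = 16
No arrangement into 7 cabins stays within capacity, so 8 is optimal.

8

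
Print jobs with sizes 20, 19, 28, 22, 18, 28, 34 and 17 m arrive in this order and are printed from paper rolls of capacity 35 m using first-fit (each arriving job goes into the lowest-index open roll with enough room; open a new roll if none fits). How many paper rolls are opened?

  20 → roll 1 (new)  [load 20/35]
  19 → roll 2 (new)  [load 19/35]
  28 → roll 3 (new)  [load 28/35]
  22 → roll 4 (new)  [load 22/35]
  18 → roll 5 (new)  [load 18/35]
  28 → roll 6 (new)  [load 28/35]
  34 → roll 7 (new)  [load 34/35]
  17 → roll 5  [load 35/35]
7 paper rolls opened.

7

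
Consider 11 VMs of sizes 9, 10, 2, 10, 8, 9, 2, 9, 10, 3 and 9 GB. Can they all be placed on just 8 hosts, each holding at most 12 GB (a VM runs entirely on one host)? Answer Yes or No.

Yes

A valid assignment using 8 hosts:
  host 1: 10 + 2 = 12
  host 2: 10 + 2 = 12
  host 3: 10 = 10
  host 4: 9 + 3 = 12
  host 5: 9 = 9
  host 6: 9 = 9
  host 7: 9 = 9
  host 8: 8 = 8
Every load is within 12 GB, so 8 hosts suffice.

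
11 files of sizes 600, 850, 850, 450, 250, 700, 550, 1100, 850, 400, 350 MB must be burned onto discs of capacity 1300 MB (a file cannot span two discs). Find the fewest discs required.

Total = 1100 + 850 + 850 + 850 + 700 + 600 + 550 + 450 + 400 + 350 + 250 = 6950 MB.
Lower bound: ⌈6950/1300⌉ = 6 discs.
A packing using 6 discs:
  disc 1: 1100 = 1100
  disc 2: 850 + 450 = 1300
  disc 3: 850 + 400 = 1250
  disc 4: 850 + 350 = 1200
  disc 5: 700 + 600 = 1300
  disc 6: 550 + 250 = 800
This matches the lower bound, so 6 is optimal.

6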